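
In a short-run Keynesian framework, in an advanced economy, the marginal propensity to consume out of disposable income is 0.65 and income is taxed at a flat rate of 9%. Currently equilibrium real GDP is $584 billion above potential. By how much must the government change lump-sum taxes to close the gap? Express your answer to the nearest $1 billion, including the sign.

+$367 billion

Spending multiplier = 1/(1 − c(1−t)) = 1/(1 − 0.65×0.91) = 1/0.4085 ≈ 2.448.
Tax multiplier = −c·k = −0.65/0.4085 ≈ −1.591. Need ΔY = −$584 billion, so ΔT = ΔY/(−c·k) = −(−$584 billion) × 0.4085 / 0.65 ≈ +$367 billion.
The government should raise lump-sum taxes by $367 billion.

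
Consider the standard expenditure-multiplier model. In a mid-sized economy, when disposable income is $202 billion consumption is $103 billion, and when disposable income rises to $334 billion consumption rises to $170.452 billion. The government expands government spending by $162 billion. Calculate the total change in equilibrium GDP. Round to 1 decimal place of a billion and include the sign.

MPC = ΔC/ΔYd = (170.452 − 103)/(334 − 202) = 67.452/132 = 0.511.
Expenditure multiplier = 1/(1 − MPC) = 1/(1 − 0.511) = 1/0.489 ≈ 2.045.
ΔY = k × ΔG = (+$162 billion) / 0.489 ≈ +$331.3 billion.

+$331.3 billion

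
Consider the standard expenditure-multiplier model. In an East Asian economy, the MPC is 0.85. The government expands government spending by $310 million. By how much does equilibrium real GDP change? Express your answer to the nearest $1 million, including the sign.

Spending multiplier = 1/(1 − MPC) = 1/(1 − 0.85) = 1/0.15 ≈ 6.667.
ΔY = k × ΔG = (+$310 million) / 0.15 ≈ +$2,067 million.

+$2,067 million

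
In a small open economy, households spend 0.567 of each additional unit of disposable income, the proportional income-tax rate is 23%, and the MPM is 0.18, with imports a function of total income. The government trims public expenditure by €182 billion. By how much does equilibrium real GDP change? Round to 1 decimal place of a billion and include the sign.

Expenditure multiplier = 1/(1 − c(1−t) + m) = 1/(1 − 0.567×0.77 + 0.18) = 1/0.74341 ≈ 1.345.
ΔY = k × ΔG = (−€182 billion) / 0.74341 ≈ −€244.8 billion.

−€244.8 billion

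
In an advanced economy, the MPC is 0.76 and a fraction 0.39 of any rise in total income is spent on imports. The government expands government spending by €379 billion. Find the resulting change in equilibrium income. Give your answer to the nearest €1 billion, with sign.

+€602 billion

Spending multiplier = 1/(1 − c + m) = 1/(1 − 0.76 + 0.39) = 1/0.63 ≈ 1.587.
ΔY = k × ΔG = (+€379 billion) / 0.63 ≈ +€602 billion.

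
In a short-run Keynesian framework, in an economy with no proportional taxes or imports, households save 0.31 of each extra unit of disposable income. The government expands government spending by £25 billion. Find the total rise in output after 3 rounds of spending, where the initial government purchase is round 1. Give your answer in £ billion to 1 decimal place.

MPC = 1 − MPS = 1 − 0.31 = 0.69.
Round 1 adds ΔG = £25 billion; each later round is MPC = 0.69 times the previous.
After 3 rounds: 25 + 17.25 + 11.9025 = ΔG·(1 − c^3)/(1 − c) = 25 × (1 − 0.328509)/0.31 ≈ £54.2 billion.

£54.2 billion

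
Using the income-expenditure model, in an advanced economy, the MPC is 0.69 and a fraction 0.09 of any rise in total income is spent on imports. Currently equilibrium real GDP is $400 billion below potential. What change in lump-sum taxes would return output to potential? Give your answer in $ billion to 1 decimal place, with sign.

Spending multiplier = 1/(1 − c + m) = 1/(1 − 0.69 + 0.09) = 1/0.4 = 2.5.
Tax multiplier = −c·k = −0.69/0.4 = −1.725. Need ΔY = +$400 billion, so ΔT = ΔY/(−c·k) = −(+$400 billion) × 0.4 / 0.69 ≈ −$231.9 billion.
The government should cut lump-sum taxes by $231.9 billion.

−$231.9 billion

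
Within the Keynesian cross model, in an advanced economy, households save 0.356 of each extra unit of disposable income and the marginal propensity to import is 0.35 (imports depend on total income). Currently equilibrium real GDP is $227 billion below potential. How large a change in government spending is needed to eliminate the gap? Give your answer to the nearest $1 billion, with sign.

MPC = 1 − MPS = 1 − 0.356 = 0.644.
Spending multiplier = 1/(1 − c + m) = 1/(1 − 0.644 + 0.35) = 1/0.706 ≈ 1.416.
Need ΔY = +$227 billion, so ΔG = ΔY/k = (+$227 billion) × 0.706 ≈ +$160 billion.
The government should increase government spending by $160 billion.

+$160 billion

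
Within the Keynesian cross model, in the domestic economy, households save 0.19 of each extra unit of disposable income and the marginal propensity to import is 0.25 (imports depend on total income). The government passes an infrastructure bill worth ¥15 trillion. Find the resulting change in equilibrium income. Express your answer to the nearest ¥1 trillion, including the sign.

MPC = 1 − MPS = 1 − 0.19 = 0.81.
Spending multiplier = 1/(1 − c + m) = 1/(1 − 0.81 + 0.25) = 1/0.44 ≈ 2.273.
ΔY = k × ΔG = (+¥15 trillion) / 0.44 ≈ +¥34 trillion.

+¥34 trillion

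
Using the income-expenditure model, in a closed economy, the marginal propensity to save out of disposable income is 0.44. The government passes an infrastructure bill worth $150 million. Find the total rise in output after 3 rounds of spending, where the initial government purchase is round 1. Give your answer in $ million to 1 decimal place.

MPC = 1 − MPS = 1 − 0.44 = 0.56.
Round 1 adds ΔG = $150 million; each later round is MPC = 0.56 times the previous.
After 3 rounds: 150 + 84 + 47.04 = ΔG·(1 − c^3)/(1 − c) = 150 × (1 − 0.175616)/0.44 ≈ $281 million.

$281.0 million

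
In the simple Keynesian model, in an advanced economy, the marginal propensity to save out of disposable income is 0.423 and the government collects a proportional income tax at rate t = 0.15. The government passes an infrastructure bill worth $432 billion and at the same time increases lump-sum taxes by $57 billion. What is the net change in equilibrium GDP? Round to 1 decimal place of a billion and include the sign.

+$783.3 billion

MPC = 1 − MPS = 1 − 0.423 = 0.577.
Expenditure multiplier = 1/(1 − c(1−t)) = 1/(1 − 0.577×0.85) = 1/0.50955 ≈ 1.963.
ΔG contributes k·ΔG = (+$432 billion) / 0.50955 ≈ +$847.8 billion.
ΔT of +$57 billion changes first-round spending by −c·ΔT = −$32.889 billion, contributing k·(−c·ΔT) = (−$32.889 billion) / 0.50955 ≈ −$64.5 billion.
Net ΔY = k(ΔG − c·ΔT) = (+$399.111 billion) / 0.50955 ≈ +$783.3 billion.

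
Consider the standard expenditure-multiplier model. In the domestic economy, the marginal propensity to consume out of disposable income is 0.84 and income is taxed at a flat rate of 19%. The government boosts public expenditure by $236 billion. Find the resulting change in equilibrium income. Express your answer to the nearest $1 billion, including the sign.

Government-spending multiplier = 1/(1 − c(1−t)) = 1/(1 − 0.84×0.81) = 1/0.3196 ≈ 3.129.
ΔY = k × ΔG = (+$236 billion) / 0.3196 ≈ +$738 billion.

+$738 billion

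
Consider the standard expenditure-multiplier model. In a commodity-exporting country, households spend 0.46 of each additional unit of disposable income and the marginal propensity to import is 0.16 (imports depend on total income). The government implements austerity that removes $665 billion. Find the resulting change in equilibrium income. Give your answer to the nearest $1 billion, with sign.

Spending multiplier = 1/(1 − c + m) = 1/(1 − 0.46 + 0.16) = 1/0.7 ≈ 1.429.
ΔY = k × ΔG = (−$665 billion) / 0.7 = −$950 billion.

−$950 billion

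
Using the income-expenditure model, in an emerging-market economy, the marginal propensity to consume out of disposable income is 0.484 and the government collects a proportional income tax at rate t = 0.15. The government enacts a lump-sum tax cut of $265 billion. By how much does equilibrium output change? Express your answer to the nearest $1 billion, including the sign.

A lump-sum tax change of −$265 billion shifts disposable income by +$265 billion; first-round consumption changes by −c × ΔT = −0.484 × (−$265 billion) = +$128.26 billion.
Expenditure multiplier = 1/(1 − c(1−t)) = 1/(1 − 0.484×0.85) = 1/0.5886 ≈ 1.699.
The tax multiplier is −c × k ≈ −0.822, so ΔY = k × (−c·ΔT) = (+$128.26 billion) / 0.5886 ≈ +$218 billion.

+$218 billion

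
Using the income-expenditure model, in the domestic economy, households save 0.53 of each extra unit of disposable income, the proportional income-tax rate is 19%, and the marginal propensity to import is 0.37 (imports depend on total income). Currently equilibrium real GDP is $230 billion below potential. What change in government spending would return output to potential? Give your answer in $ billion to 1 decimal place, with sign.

+$227.5 billion

MPC = 1 − MPS = 1 − 0.53 = 0.47.
Spending multiplier = 1/(1 − c(1−t) + m) = 1/(1 − 0.47×0.81 + 0.37) = 1/0.9893 ≈ 1.011.
Need ΔY = +$230 billion, so ΔG = ΔY/k = (+$230 billion) × 0.9893 ≈ +$227.5 billion.
The government should increase government spending by $227.5 billion.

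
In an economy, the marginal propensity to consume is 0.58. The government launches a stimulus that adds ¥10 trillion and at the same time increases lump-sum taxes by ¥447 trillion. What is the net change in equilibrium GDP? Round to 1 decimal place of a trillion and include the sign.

−¥593.5 trillion

Expenditure multiplier = 1/(1 − MPC) = 1/(1 − 0.58) = 1/0.42 ≈ 2.381.
ΔG contributes k·ΔG = (+¥10 trillion) / 0.42 ≈ +¥23.8 trillion.
ΔT of +¥447 trillion changes first-round spending by −c·ΔT = −¥259.26 trillion, contributing k·(−c·ΔT) = (−¥259.26 trillion) / 0.42 ≈ −¥617.3 trillion.
Net ΔY = k(ΔG − c·ΔT) = (−¥249.26 trillion) / 0.42 ≈ −¥593.5 trillion.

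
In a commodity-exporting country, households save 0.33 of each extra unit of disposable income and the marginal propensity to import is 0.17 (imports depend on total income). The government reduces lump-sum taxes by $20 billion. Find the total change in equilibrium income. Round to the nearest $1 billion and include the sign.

+$27 billion

MPC = 1 − MPS = 1 − 0.33 = 0.67.
A lump-sum tax change of −$20 billion shifts disposable income by +$20 billion; first-round consumption changes by −c × ΔT = −0.67 × (−$20 billion) = +$13.4 billion.
Expenditure multiplier = 1/(1 − c + m) = 1/(1 − 0.67 + 0.17) = 1/0.5 = 2.
The tax multiplier is −c × k = −1.34, so ΔY = k × (−c·ΔT) = (+$13.4 billion) / 0.5 ≈ +$27 billion.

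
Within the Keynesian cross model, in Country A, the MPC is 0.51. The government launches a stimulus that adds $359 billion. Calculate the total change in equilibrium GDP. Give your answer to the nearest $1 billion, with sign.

+$733 billion

Government-spending multiplier = 1/(1 − MPC) = 1/(1 − 0.51) = 1/0.49 ≈ 2.041.
ΔY = k × ΔG = (+$359 billion) / 0.49 ≈ +$733 billion.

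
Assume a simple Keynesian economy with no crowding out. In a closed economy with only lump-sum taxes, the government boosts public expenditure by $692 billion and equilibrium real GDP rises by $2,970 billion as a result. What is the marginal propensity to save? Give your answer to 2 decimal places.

Implied spending multiplier k = ΔY/ΔG = 2,970/692 ≈ 4.2919.
Since k = 1/(1 − MPC), MPC = 1 − 1/k = 1 − ΔG/ΔY = 1 − 692/2,970 ≈ 0.77.
MPS = 1 − MPC = 0.23.

0.23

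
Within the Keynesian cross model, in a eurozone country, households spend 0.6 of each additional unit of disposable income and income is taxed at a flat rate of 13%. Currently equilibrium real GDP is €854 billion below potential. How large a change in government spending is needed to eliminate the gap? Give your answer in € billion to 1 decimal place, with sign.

+€408.2 billion

Spending multiplier = 1/(1 − c(1−t)) = 1/(1 − 0.6×0.87) = 1/0.478 ≈ 2.092.
Need ΔY = +€854 billion, so ΔG = ΔY/k = (+€854 billion) × 0.478 ≈ +€408.2 billion.
The government should increase government spending by €408.2 billion.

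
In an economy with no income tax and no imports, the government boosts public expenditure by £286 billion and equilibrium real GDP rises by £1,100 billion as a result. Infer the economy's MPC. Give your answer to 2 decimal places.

Implied spending multiplier k = ΔY/ΔG = 1,100/286 ≈ 3.8462.
Since k = 1/(1 − MPC), MPC = 1 − 1/k = 1 − ΔG/ΔY = 1 − 286/1,100 = 0.74.

0.74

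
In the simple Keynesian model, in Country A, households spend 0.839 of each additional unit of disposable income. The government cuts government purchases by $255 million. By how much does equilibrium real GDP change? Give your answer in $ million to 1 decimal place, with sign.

−$1,583.9 million

Spending multiplier = 1/(1 − MPC) = 1/(1 − 0.839) = 1/0.161 ≈ 6.211.
ΔY = k × ΔG = (−$255 million) / 0.161 ≈ −$1,583.9 million.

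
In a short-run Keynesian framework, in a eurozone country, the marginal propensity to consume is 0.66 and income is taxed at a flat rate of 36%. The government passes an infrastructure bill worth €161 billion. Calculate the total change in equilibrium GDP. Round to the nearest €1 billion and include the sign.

Government-spending multiplier = 1/(1 − c(1−t)) = 1/(1 − 0.66×0.64) = 1/0.5776 ≈ 1.731.
ΔY = k × ΔG = (+€161 billion) / 0.5776 ≈ +€279 billion.

+€279 billion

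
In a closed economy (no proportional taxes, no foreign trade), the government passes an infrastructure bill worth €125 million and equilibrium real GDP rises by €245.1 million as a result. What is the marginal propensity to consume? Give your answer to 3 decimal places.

0.490

Implied spending multiplier k = ΔY/ΔG = 245.1/125 = 1.9608.
Since k = 1/(1 − MPC), MPC = 1 − 1/k = 1 − ΔG/ΔY = 1 − 125/245.1 ≈ 0.490.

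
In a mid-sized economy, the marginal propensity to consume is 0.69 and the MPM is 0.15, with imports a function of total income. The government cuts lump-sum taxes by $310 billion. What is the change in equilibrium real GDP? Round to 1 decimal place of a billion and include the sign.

A lump-sum tax change of −$310 billion shifts disposable income by +$310 billion; first-round consumption changes by −c × ΔT = −0.69 × (−$310 billion) = +$213.9 billion.
Expenditure multiplier = 1/(1 − c + m) = 1/(1 − 0.69 + 0.15) = 1/0.46 ≈ 2.174.
The tax multiplier is −c × k = −1.5, so ΔY = k × (−c·ΔT) = (+$213.9 billion) / 0.46 = +$465 billion.

+$465.0 billion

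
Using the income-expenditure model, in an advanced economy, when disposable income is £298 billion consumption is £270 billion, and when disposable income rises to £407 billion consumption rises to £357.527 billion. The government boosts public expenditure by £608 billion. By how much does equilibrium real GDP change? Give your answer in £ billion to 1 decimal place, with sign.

+£3,086.3 billion

MPC = ΔC/ΔYd = (357.527 − 270)/(407 − 298) = 87.527/109 = 0.803.
Spending multiplier = 1/(1 − MPC) = 1/(1 − 0.803) = 1/0.197 ≈ 5.076.
ΔY = k × ΔG = (+£608 billion) / 0.197 ≈ +£3,086.3 billion.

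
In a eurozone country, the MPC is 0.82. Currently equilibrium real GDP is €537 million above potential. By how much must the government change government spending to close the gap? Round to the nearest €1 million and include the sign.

Spending multiplier = 1/(1 − MPC) = 1/(1 − 0.82) = 1/0.18 ≈ 5.556.
Need ΔY = −€537 million, so ΔG = ΔY/k = (−€537 million) × 0.18 ≈ −€97 million.
The government should cut government spending by €97 million.

−€97 million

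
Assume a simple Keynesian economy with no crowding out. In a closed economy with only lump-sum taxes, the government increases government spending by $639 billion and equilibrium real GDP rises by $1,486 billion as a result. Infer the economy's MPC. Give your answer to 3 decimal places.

0.570

Implied spending multiplier k = ΔY/ΔG = 1,486/639 ≈ 2.3255.
Since k = 1/(1 − MPC), MPC = 1 − 1/k = 1 − ΔG/ΔY = 1 − 639/1,486 ≈ 0.570.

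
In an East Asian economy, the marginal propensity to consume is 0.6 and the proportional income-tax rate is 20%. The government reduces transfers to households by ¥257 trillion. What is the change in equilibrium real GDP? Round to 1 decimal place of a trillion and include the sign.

−¥296.5 trillion

The transfer change shifts disposable income by −¥257 trillion, so first-round consumption changes by c·ΔTR = 0.6 × (−¥257 trillion) = −¥154.2 trillion.
Expenditure multiplier = 1/(1 − c(1−t)) = 1/(1 − 0.6×0.8) = 1/0.52 ≈ 1.923.
The transfer multiplier is c × k ≈ 1.154, so ΔY = k × (c·ΔTR) = (−¥154.2 trillion) / 0.52 ≈ −¥296.5 trillion.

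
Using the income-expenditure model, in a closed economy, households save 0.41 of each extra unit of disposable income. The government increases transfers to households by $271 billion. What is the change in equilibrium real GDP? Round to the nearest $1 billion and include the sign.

+$390 billion

MPC = 1 − MPS = 1 − 0.41 = 0.59.
The transfer change shifts disposable income by +$271 billion, so first-round consumption changes by c·ΔTR = 0.59 × (+$271 billion) = +$159.89 billion.
Expenditure multiplier = 1/(1 − MPC) = 1/(1 − 0.59) = 1/0.41 ≈ 2.439.
The transfer multiplier is c × k ≈ 1.439, so ΔY = k × (c·ΔTR) = (+$159.89 billion) / 0.41 ≈ +$390 billion.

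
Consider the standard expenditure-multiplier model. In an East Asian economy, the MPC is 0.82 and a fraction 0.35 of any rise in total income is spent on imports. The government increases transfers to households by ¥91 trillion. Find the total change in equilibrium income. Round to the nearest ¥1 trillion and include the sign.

The transfer change shifts disposable income by +¥91 trillion, so first-round consumption changes by c·ΔTR = 0.82 × (+¥91 trillion) = +¥74.62 trillion.
Expenditure multiplier = 1/(1 − c + m) = 1/(1 − 0.82 + 0.35) = 1/0.53 ≈ 1.887.
The transfer multiplier is c × k ≈ 1.547, so ΔY = k × (c·ΔTR) = (+¥74.62 trillion) / 0.53 ≈ +¥141 trillion.

+¥141 trillion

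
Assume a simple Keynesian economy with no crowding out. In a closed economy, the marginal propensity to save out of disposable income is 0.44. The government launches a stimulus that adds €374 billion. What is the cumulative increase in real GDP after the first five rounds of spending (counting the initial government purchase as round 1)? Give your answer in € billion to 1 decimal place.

€803.2 billion

MPC = 1 − MPS = 1 − 0.44 = 0.56.
Round 1 adds ΔG = €374 billion; each later round is MPC = 0.56 times the previous.
After 5 rounds: 374 + 209.44 + 117.2864 + 65.680384 + 36.78101504 = ΔG·(1 − c^5)/(1 − c) = 374 × (1 − 0.0550731776)/0.44 ≈ €803.2 billion.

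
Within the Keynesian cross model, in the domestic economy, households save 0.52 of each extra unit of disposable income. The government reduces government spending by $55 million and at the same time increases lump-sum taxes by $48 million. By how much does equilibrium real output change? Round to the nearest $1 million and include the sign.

MPC = 1 − MPS = 1 − 0.52 = 0.48.
Expenditure multiplier = 1/(1 − MPC) = 1/(1 − 0.48) = 1/0.52 ≈ 1.923.
ΔG contributes k·ΔG = (−$55 million) / 0.52 ≈ −$105.8 million.
ΔT of +$48 million changes first-round spending by −c·ΔT = −$23.04 million, contributing k·(−c·ΔT) = (−$23.04 million) / 0.52 ≈ −$44.3 million.
Net ΔY = k(ΔG − c·ΔT) = (−$78.04 million) / 0.52 ≈ −$150 million.

−$150 million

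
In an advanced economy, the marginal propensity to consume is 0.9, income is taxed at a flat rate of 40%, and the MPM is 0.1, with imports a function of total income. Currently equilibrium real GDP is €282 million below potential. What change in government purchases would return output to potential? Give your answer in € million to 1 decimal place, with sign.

+€157.9 million

Spending multiplier = 1/(1 − c(1−t) + m) = 1/(1 − 0.9×0.6 + 0.1) = 1/0.56 ≈ 1.786.
Need ΔY = +€282 million, so ΔG = ΔY/k = (+€282 million) × 0.56 ≈ +€157.9 million.
The government should increase government purchases by €157.9 million.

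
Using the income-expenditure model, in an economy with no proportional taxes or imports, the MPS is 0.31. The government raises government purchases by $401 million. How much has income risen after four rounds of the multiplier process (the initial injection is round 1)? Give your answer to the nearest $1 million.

$1,000 million

MPC = 1 − MPS = 1 − 0.31 = 0.69.
Round 1 adds ΔG = $401 million; each later round is MPC = 0.69 times the previous.
After 4 rounds: 401 + 276.69 + 190.9161 + 131.732109 = ΔG·(1 − c^4)/(1 − c) = 401 × (1 − 0.22667121)/0.31 ≈ $1,000 million.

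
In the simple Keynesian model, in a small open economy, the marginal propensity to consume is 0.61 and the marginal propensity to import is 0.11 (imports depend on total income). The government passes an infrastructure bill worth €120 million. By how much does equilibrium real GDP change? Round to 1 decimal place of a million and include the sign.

Expenditure multiplier = 1/(1 − c + m) = 1/(1 − 0.61 + 0.11) = 1/0.5 = 2.
ΔY = k × ΔG = (+€120 million) / 0.5 = +€240 million.

+€240.0 million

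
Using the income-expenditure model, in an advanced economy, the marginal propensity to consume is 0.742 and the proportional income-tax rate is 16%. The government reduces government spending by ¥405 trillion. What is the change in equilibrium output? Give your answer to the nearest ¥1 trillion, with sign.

Expenditure multiplier = 1/(1 − c(1−t)) = 1/(1 − 0.742×0.84) = 1/0.37672 ≈ 2.654.
ΔY = k × ΔG = (−¥405 trillion) / 0.37672 ≈ −¥1,075 trillion.

−¥1,075 trillion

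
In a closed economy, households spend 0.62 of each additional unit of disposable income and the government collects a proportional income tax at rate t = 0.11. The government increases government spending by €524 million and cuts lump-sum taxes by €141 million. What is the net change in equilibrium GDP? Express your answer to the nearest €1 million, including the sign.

Expenditure multiplier = 1/(1 − c(1−t)) = 1/(1 − 0.62×0.89) = 1/0.4482 ≈ 2.231.
ΔG contributes k·ΔG = (+€524 million) / 0.4482 ≈ +€1,169.1 million.
ΔT of −€141 million changes first-round spending by −c·ΔT = +€87.42 million, contributing k·(−c·ΔT) = (+€87.42 million) / 0.4482 ≈ +€195 million.
Net ΔY = k(ΔG − c·ΔT) = (+€611.42 million) / 0.4482 ≈ +€1,364 million.

+€1,364 million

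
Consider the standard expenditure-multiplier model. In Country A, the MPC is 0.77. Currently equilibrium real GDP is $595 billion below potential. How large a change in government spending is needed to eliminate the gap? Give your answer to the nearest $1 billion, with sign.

+$137 billion

Spending multiplier = 1/(1 − MPC) = 1/(1 − 0.77) = 1/0.23 ≈ 4.348.
Need ΔY = +$595 billion, so ΔG = ΔY/k = (+$595 billion) × 0.23 ≈ +$137 billion.
The government should increase government spending by $137 billion.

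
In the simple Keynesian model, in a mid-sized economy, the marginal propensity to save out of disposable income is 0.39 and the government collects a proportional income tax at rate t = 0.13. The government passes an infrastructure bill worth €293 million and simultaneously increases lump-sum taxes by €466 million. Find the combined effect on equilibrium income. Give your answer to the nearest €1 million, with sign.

+€19 million

MPC = 1 − MPS = 1 − 0.39 = 0.61.
Expenditure multiplier = 1/(1 − c(1−t)) = 1/(1 − 0.61×0.87) = 1/0.4693 ≈ 2.131.
ΔG contributes k·ΔG = (+€293 million) / 0.4693 ≈ +€624.3 million.
ΔT of +€466 million changes first-round spending by −c·ΔT = −€284.26 million, contributing k·(−c·ΔT) = (−€284.26 million) / 0.4693 ≈ −€605.7 million.
Net ΔY = k(ΔG − c·ΔT) = (+€8.74 million) / 0.4693 ≈ +€19 million.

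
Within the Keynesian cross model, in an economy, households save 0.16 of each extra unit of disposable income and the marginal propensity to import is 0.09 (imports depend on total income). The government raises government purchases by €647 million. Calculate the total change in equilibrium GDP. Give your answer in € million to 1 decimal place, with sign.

MPC = 1 − MPS = 1 − 0.16 = 0.84.
Expenditure multiplier = 1/(1 − c + m) = 1/(1 − 0.84 + 0.09) = 1/0.25 = 4.
ΔY = k × ΔG = (+€647 million) / 0.25 = +€2,588 million.

+€2,588.0 million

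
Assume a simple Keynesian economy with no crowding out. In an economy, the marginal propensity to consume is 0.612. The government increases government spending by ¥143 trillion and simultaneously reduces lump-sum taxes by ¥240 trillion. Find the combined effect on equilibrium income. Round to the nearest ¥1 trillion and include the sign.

+¥747 trillion

Expenditure multiplier = 1/(1 − MPC) = 1/(1 − 0.612) = 1/0.388 ≈ 2.577.
ΔG contributes k·ΔG = (+¥143 trillion) / 0.388 ≈ +¥368.6 trillion.
ΔT of −¥240 trillion changes first-round spending by −c·ΔT = +¥146.88 trillion, contributing k·(−c·ΔT) = (+¥146.88 trillion) / 0.388 ≈ +¥378.6 trillion.
Net ΔY = k(ΔG − c·ΔT) = (+¥289.88 trillion) / 0.388 ≈ +¥747 trillion.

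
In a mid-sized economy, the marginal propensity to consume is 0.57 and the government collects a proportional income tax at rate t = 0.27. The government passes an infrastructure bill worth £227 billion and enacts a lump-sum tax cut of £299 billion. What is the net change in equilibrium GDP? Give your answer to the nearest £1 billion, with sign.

Expenditure multiplier = 1/(1 − c(1−t)) = 1/(1 − 0.57×0.73) = 1/0.5839 ≈ 1.713.
ΔG contributes k·ΔG = (+£227 billion) / 0.5839 ≈ +£388.8 billion.
ΔT of −£299 billion changes first-round spending by −c·ΔT = +£170.43 billion, contributing k·(−c·ΔT) = (+£170.43 billion) / 0.5839 ≈ +£291.9 billion.
Net ΔY = k(ΔG − c·ΔT) = (+£397.43 billion) / 0.5839 ≈ +£681 billion.

+£681 billion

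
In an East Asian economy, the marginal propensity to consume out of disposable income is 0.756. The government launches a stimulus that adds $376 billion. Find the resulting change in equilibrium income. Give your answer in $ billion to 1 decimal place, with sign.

+$1,541.0 billion

Government-spending multiplier = 1/(1 − MPC) = 1/(1 − 0.756) = 1/0.244 ≈ 4.098.
ΔY = k × ΔG = (+$376 billion) / 0.244 ≈ +$1,541 billion.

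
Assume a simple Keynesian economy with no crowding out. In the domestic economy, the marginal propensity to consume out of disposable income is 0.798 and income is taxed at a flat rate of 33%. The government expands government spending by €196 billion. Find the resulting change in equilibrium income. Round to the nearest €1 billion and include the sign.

+€421 billion

Government-spending multiplier = 1/(1 − c(1−t)) = 1/(1 − 0.798×0.67) = 1/0.46534 ≈ 2.149.
ΔY = k × ΔG = (+€196 billion) / 0.46534 ≈ +€421 billion.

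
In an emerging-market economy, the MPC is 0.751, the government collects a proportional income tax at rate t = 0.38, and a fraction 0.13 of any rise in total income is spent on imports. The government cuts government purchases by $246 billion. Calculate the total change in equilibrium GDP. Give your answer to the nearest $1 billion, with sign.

Expenditure multiplier = 1/(1 − c(1−t) + m) = 1/(1 − 0.751×0.62 + 0.13) = 1/0.66438 ≈ 1.505.
ΔY = k × ΔG = (−$246 billion) / 0.66438 ≈ −$370 billion.

−$370 billion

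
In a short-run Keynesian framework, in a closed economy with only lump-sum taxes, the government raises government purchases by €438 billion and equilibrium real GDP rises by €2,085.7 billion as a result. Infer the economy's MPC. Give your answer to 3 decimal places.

0.790

Implied spending multiplier k = ΔY/ΔG = 2,085.7/438 ≈ 4.7619.
Since k = 1/(1 − MPC), MPC = 1 − 1/k = 1 − ΔG/ΔY = 1 − 438/2,085.7 ≈ 0.790.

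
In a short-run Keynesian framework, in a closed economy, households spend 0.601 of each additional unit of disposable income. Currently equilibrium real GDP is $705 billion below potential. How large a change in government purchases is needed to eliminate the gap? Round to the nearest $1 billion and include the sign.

Spending multiplier = 1/(1 − MPC) = 1/(1 − 0.601) = 1/0.399 ≈ 2.506.
Need ΔY = +$705 billion, so ΔG = ΔY/k = (+$705 billion) × 0.399 ≈ +$281 billion.
The government should increase government purchases by $281 billion.

+$281 billion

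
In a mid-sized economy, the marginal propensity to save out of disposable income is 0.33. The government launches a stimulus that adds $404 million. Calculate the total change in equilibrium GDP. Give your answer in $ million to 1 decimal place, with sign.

+$1,224.2 million

MPC = 1 − MPS = 1 − 0.33 = 0.67.
Spending multiplier = 1/(1 − MPC) = 1/(1 − 0.67) = 1/0.33 ≈ 3.03.
ΔY = k × ΔG = (+$404 million) / 0.33 ≈ +$1,224.2 million.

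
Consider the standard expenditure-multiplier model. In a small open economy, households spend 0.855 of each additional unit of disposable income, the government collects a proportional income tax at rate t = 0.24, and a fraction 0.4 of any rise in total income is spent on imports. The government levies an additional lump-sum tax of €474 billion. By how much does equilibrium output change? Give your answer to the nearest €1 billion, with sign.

A lump-sum tax change of +€474 billion shifts disposable income by −€474 billion; first-round consumption changes by −c × ΔT = −0.855 × (+€474 billion) = −€405.27 billion.
Expenditure multiplier = 1/(1 − c(1−t) + m) = 1/(1 − 0.855×0.76 + 0.4) = 1/0.7502 ≈ 1.333.
The tax multiplier is −c × k ≈ −1.14, so ΔY = k × (−c·ΔT) = (−€405.27 billion) / 0.7502 ≈ −€540 billion.

−€540 billion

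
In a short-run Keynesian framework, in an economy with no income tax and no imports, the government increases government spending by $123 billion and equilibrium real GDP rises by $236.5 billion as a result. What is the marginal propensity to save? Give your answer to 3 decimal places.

Implied spending multiplier k = ΔY/ΔG = 236.5/123 ≈ 1.9228.
Since k = 1/(1 − MPC), MPC = 1 − 1/k = 1 − ΔG/ΔY = 1 − 123/236.5 ≈ 0.480.
MPS = 1 − MPC = 0.520.

0.520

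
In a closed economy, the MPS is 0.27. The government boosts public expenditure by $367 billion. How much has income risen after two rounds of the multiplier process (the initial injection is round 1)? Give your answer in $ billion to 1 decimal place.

MPC = 1 − MPS = 1 − 0.27 = 0.73.
Round 1 adds ΔG = $367 billion; each later round is MPC = 0.73 times the previous.
After 2 rounds: 367 + 267.91 = ΔG·(1 − c^2)/(1 − c) = 367 × (1 − 0.5329)/0.27 ≈ $634.9 billion.

$634.9 billion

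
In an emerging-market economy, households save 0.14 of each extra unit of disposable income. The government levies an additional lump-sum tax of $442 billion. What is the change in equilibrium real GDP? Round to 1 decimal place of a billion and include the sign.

MPC = 1 − MPS = 1 − 0.14 = 0.86.
A lump-sum tax change of +$442 billion shifts disposable income by −$442 billion; first-round consumption changes by −c × ΔT = −0.86 × (+$442 billion) = −$380.12 billion.
Expenditure multiplier = 1/(1 − MPC) = 1/(1 − 0.86) = 1/0.14 ≈ 7.143.
The tax multiplier is −c × k ≈ −6.143, so ΔY = k × (−c·ΔT) = (−$380.12 billion) / 0.14 ≈ −$2,715.1 billion.

−$2,715.1 billion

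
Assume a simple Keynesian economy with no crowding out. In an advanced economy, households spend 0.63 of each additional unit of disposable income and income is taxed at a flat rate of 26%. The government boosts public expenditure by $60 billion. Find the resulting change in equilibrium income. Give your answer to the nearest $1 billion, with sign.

+$112 billion

Expenditure multiplier = 1/(1 − c(1−t)) = 1/(1 − 0.63×0.74) = 1/0.5338 ≈ 1.873.
ΔY = k × ΔG = (+$60 billion) / 0.5338 ≈ +$112 billion.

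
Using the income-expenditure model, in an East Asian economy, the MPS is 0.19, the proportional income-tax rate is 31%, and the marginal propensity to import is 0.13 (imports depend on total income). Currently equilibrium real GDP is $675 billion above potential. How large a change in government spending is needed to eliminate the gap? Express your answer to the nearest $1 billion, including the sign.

−$385 billion

MPC = 1 − MPS = 1 − 0.19 = 0.81.
Spending multiplier = 1/(1 − c(1−t) + m) = 1/(1 − 0.81×0.69 + 0.13) = 1/0.5711 ≈ 1.751.
Need ΔY = −$675 billion, so ΔG = ΔY/k = (−$675 billion) × 0.5711 ≈ −$385 billion.
The government should cut government spending by $385 billion.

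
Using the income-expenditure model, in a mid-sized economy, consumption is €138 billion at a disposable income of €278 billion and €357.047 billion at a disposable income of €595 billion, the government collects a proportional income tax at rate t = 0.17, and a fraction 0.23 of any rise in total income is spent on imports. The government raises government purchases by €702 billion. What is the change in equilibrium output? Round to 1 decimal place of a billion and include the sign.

+€1,069.4 billion

MPC = ΔC/ΔYd = (357.047 − 138)/(595 − 278) = 219.047/317 = 0.691.
Expenditure multiplier = 1/(1 − c(1−t) + m) = 1/(1 − 0.691×0.83 + 0.23) = 1/0.65647 ≈ 1.523.
ΔY = k × ΔG = (+€702 billion) / 0.65647 ≈ +€1,069.4 billion.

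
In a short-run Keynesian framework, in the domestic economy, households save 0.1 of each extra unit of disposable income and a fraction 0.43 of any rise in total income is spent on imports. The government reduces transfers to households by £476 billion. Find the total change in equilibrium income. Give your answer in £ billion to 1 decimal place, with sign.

−£808.3 billion

MPC = 1 − MPS = 1 − 0.1 = 0.9.
The transfer change shifts disposable income by −£476 billion, so first-round consumption changes by c·ΔTR = 0.9 × (−£476 billion) = −£428.4 billion.
Expenditure multiplier = 1/(1 − c + m) = 1/(1 − 0.9 + 0.43) = 1/0.53 ≈ 1.887.
The transfer multiplier is c × k ≈ 1.698, so ΔY = k × (c·ΔTR) = (−£428.4 billion) / 0.53 ≈ −£808.3 billion.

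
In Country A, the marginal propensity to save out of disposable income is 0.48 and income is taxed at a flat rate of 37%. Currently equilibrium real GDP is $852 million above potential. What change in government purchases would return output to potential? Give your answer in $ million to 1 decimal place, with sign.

−$572.9 million

MPC = 1 − MPS = 1 − 0.48 = 0.52.
Spending multiplier = 1/(1 − c(1−t)) = 1/(1 − 0.52×0.63) = 1/0.6724 ≈ 1.487.
Need ΔY = −$852 million, so ΔG = ΔY/k = (−$852 million) × 0.6724 ≈ −$572.9 million.
The government should cut government purchases by $572.9 million.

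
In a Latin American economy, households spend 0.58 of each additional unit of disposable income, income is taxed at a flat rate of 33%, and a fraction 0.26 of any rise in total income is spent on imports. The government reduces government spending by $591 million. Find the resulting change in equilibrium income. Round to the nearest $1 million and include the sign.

Expenditure multiplier = 1/(1 − c(1−t) + m) = 1/(1 − 0.58×0.67 + 0.26) = 1/0.8714 ≈ 1.148.
ΔY = k × ΔG = (−$591 million) / 0.8714 ≈ −$678 million.

−$678 million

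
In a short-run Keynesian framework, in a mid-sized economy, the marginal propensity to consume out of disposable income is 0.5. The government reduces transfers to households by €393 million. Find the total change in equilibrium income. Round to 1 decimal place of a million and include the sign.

The transfer change shifts disposable income by −€393 million, so first-round consumption changes by c·ΔTR = 0.5 × (−€393 million) = −€196.5 million.
Expenditure multiplier = 1/(1 − MPC) = 1/(1 − 0.5) = 1/0.5 = 2.
The transfer multiplier is c × k = 1, so ΔY = k × (c·ΔTR) = (−€196.5 million) / 0.5 = −€393 million.

−€393.0 million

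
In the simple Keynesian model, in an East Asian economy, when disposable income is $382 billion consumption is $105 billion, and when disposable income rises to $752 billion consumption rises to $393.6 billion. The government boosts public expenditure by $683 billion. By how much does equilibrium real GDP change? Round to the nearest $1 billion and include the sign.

MPC = ΔC/ΔYd = (393.6 − 105)/(752 − 382) = 288.6/370 = 0.78.
Spending multiplier = 1/(1 − MPC) = 1/(1 − 0.78) = 1/0.22 ≈ 4.545.
ΔY = k × ΔG = (+$683 billion) / 0.22 ≈ +$3,105 billion.

+$3,105 billion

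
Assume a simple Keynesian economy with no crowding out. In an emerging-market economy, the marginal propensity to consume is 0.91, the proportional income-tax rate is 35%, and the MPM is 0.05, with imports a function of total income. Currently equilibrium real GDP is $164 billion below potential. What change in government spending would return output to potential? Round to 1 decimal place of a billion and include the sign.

+$75.2 billion

Spending multiplier = 1/(1 − c(1−t) + m) = 1/(1 − 0.91×0.65 + 0.05) = 1/0.4585 ≈ 2.181.
Need ΔY = +$164 billion, so ΔG = ΔY/k = (+$164 billion) × 0.4585 ≈ +$75.2 billion.
The government should increase government spending by $75.2 billion.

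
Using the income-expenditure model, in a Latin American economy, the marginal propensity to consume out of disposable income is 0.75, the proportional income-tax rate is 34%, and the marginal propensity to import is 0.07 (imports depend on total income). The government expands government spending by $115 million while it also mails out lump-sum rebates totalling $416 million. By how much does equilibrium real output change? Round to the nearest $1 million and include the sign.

+$743 million

Expenditure multiplier = 1/(1 − c(1−t) + m) = 1/(1 − 0.75×0.66 + 0.07) = 1/0.575 ≈ 1.739.
ΔG contributes k·ΔG = (+$115 million) / 0.575 = +$200 million.
ΔT of −$416 million changes first-round spending by −c·ΔT = +$312 million, contributing k·(−c·ΔT) = (+$312 million) / 0.575 ≈ +$542.6 million.
Net ΔY = k(ΔG − c·ΔT) = (+$427 million) / 0.575 ≈ +$743 million.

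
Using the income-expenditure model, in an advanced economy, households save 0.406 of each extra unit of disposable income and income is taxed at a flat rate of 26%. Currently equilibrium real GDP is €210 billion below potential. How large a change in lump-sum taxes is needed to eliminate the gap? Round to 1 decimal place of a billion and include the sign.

MPC = 1 − MPS = 1 − 0.406 = 0.594.
Spending multiplier = 1/(1 − c(1−t)) = 1/(1 − 0.594×0.74) = 1/0.56044 ≈ 1.784.
Tax multiplier = −c·k = −0.594/0.56044 ≈ −1.06. Need ΔY = +€210 billion, so ΔT = ΔY/(−c·k) = −(+€210 billion) × 0.56044 / 0.594 ≈ −€198.1 billion.
The government should cut lump-sum taxes by €198.1 billion.

−€198.1 billion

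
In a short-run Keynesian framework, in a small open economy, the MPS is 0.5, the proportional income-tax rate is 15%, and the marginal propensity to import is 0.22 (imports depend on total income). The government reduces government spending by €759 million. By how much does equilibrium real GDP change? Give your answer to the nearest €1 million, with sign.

MPC = 1 − MPS = 1 − 0.5 = 0.5.
Government-spending multiplier = 1/(1 − c(1−t) + m) = 1/(1 − 0.5×0.85 + 0.22) = 1/0.795 ≈ 1.258.
ΔY = k × ΔG = (−€759 million) / 0.795 ≈ −€955 million.

−€955 million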